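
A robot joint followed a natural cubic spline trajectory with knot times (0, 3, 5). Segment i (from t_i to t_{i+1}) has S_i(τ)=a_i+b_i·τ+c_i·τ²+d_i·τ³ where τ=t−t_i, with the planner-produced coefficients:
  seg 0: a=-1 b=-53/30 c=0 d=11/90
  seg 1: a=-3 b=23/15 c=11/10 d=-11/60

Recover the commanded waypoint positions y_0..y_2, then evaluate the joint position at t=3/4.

y_0=-1 y_1=-3 y_2=3
S(3/4) = -291/128

y_0 = S_0(0) = a_0 = -1
y_1 = S_1(0) = a_1 = -3
y_2 = S_1(2) = 3
t_q=3/4 is in segment 0 (τ=3/4); S_0(τ)=-291/128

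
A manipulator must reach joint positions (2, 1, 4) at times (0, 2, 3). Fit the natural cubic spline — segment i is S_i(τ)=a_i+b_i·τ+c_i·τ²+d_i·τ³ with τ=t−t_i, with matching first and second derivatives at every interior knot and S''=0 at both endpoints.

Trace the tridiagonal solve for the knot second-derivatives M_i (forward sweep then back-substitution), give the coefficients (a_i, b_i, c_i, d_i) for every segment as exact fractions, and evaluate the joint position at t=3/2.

Δ: Δ0=-1/2, Δ1=3
row 1: diag=6, rhs=21; c'=1/6, d'=7/2
back: M1=7/2
M: M0=0, M1=7/2, M2=0
seg 0: a=2, c=M0/2=0, d=(M1−M0)/(6·2)=7/24, b=Δ0−h0·(2M0+M1)/6=-5/3
seg 1: a=1, c=M1/2=7/4, d=(M2−M1)/(6·1)=-7/12, b=Δ1−h1·(2M1+M2)/6=11/6
t_q=3/2 → seg 0, τ=3/2; S=2+-5/3·τ+0·τ²+7/24·τ³=31/64

  seg 0: a=2 b=-5/3 c=0 d=7/24
  seg 1: a=1 b=11/6 c=7/4 d=-7/12
S(3/2) = 31/64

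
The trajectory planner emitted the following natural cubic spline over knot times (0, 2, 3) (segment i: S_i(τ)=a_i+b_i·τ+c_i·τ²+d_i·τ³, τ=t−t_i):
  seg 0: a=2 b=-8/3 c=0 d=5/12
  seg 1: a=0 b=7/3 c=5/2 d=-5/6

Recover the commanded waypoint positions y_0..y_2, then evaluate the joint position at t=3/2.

y_0=2 y_1=0 y_2=4
S(3/2) = -19/32

y_0 = S_0(0) = a_0 = 2
y_1 = S_1(0) = a_1 = 0
y_2 = S_1(1) = 4
t_q=3/2 is in segment 0 (τ=3/2); S_0(τ)=-19/32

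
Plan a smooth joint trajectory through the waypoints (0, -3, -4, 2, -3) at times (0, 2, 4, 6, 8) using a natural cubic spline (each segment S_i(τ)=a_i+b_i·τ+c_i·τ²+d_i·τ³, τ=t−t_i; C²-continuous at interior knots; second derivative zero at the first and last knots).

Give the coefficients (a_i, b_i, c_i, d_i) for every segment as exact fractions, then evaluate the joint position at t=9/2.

Δ: Δ0=-3/2, Δ1=-1/2, Δ2=3, Δ3=-5/2
row 1: diag=8, rhs=6; c'=1/4, d'=3/4
row 2: denom=8−2·1/4=15/2; d'=(21−2·3/4)/(15/2)=13/5
row 3: denom=8−2·4/15=112/15; d'=(-33−2·13/5)/(112/15)=-573/112
back: M3=-573/112
back: M2=13/5−4/15·-573/112=111/28
back: M1=3/4−1/4·111/28=-27/112
M: M0=0, M1=-27/112, M2=111/28, M3=-573/112, M4=0
seg 0: a=0, c=M0/2=0, d=(M1−M0)/(6·2)=-9/448, b=Δ0−h0·(2M0+M1)/6=-159/112
seg 1: a=-3, c=M1/2=-27/224, d=(M2−M1)/(6·2)=157/448, b=Δ1−h1·(2M1+M2)/6=-93/56
seg 2: a=-4, c=M2/2=111/56, d=(M3−M2)/(6·2)=-339/448, b=Δ2−h2·(2M2+M3)/6=33/16
seg 3: a=2, c=M3/2=-573/224, d=(M4−M3)/(6·2)=191/448, b=Δ3−h3·(2M3+M4)/6=51/56
t_q=9/2 → seg 2, τ=1/2; S=-4+33/16·τ+111/56·τ²+-339/448·τ³=-9203/3584

  seg 0: a=0 b=-159/112 c=0 d=-9/448
  seg 1: a=-3 b=-93/56 c=-27/224 d=157/448
  seg 2: a=-4 b=33/16 c=111/56 d=-339/448
  seg 3: a=2 b=51/56 c=-573/224 d=191/448
S(9/2) = -9203/3584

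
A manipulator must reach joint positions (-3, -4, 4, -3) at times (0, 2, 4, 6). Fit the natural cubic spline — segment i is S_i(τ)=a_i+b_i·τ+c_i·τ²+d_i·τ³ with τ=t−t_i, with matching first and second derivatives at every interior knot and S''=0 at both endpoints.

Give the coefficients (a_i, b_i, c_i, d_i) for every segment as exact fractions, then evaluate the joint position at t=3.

Δ: Δ0=-1/2, Δ1=4, Δ2=-7/2
row 1: diag=8, rhs=27; c'=1/4, d'=27/8
row 2: denom=8−2·1/4=15/2; d'=(-45−2·27/8)/(15/2)=-69/10
back: M2=-69/10
back: M1=27/8−1/4·-69/10=51/10
M: M0=0, M1=51/10, M2=-69/10, M3=0
seg 0: a=-3, c=M0/2=0, d=(M1−M0)/(6·2)=17/40, b=Δ0−h0·(2M0+M1)/6=-11/5
seg 1: a=-4, c=M1/2=51/20, d=(M2−M1)/(6·2)=-1, b=Δ1−h1·(2M1+M2)/6=29/10
seg 2: a=4, c=M2/2=-69/20, d=(M3−M2)/(6·2)=23/40, b=Δ2−h2·(2M2+M3)/6=11/10
t_q=3 → seg 1, τ=1; S=-4+29/10·τ+51/20·τ²+-1·τ³=9/20

  seg 0: a=-3 b=-11/5 c=0 d=17/40
  seg 1: a=-4 b=29/10 c=51/20 d=-1
  seg 2: a=4 b=11/10 c=-69/20 d=23/40
S(3) = 9/20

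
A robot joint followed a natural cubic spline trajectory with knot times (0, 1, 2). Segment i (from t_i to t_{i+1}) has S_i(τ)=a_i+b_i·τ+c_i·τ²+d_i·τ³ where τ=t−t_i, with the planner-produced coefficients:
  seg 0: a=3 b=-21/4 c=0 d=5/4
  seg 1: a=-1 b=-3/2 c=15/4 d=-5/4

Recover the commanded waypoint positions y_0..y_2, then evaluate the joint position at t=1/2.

y_0=3 y_1=-1 y_2=0
S(1/2) = 17/32

y_0 = S_0(0) = a_0 = 3
y_1 = S_1(0) = a_1 = -1
y_2 = S_1(1) = 0
t_q=1/2 is in segment 0 (τ=1/2); S_0(τ)=17/32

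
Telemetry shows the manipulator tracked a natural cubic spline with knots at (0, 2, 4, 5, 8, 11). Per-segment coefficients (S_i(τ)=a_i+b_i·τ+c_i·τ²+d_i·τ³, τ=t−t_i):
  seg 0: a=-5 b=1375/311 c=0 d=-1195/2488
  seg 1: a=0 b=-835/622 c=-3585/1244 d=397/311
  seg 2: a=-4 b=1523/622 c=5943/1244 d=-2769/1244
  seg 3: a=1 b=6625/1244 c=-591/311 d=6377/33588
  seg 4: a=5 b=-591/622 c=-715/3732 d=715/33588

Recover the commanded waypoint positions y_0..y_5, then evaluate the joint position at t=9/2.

y_0=-5 y_1=0 y_2=-4 y_3=1 y_4=5 y_5=1
S(9/2) = -18507/9952

y_0 = S_0(0) = a_0 = -5
y_1 = S_1(0) = a_1 = 0
y_2 = S_2(0) = a_2 = -4
y_3 = S_3(0) = a_3 = 1
y_4 = S_4(0) = a_4 = 5
y_5 = S_4(3) = 1
t_q=9/2 is in segment 2 (τ=1/2); S_2(τ)=-18507/9952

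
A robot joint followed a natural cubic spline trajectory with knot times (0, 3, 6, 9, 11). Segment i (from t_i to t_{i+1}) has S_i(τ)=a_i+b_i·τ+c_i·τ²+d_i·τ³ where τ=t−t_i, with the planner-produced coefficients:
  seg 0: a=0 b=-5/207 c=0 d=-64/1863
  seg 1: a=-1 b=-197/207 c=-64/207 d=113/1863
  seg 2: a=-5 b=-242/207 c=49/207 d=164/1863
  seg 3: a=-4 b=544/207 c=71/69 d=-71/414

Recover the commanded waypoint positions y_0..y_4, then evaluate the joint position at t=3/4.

y_0=0 y_1=-1 y_2=-5 y_3=-4 y_4=4
S(3/4) = -3/92

y_0 = S_0(0) = a_0 = 0
y_1 = S_1(0) = a_1 = -1
y_2 = S_2(0) = a_2 = -5
y_3 = S_3(0) = a_3 = -4
y_4 = S_3(2) = 4
t_q=3/4 is in segment 0 (τ=3/4); S_0(τ)=-3/92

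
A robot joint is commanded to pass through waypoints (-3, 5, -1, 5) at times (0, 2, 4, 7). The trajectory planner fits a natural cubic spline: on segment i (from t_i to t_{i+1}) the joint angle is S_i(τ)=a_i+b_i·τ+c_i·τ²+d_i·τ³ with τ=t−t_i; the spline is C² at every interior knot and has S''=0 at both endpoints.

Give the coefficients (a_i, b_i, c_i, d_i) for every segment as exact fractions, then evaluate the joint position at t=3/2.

  seg 0: a=-3 b=116/19 c=0 d=-10/19
  seg 1: a=5 b=-4/19 c=-60/19 d=67/76
  seg 2: a=-1 b=-43/19 c=81/38 d=-9/38
S(3/2) = 333/76

Δ: Δ0=4, Δ1=-3, Δ2=2
row 1: diag=8, rhs=-42; c'=1/4, d'=-21/4
row 2: denom=10−2·1/4=19/2; d'=(30−2·-21/4)/(19/2)=81/19
back: M2=81/19
back: M1=-21/4−1/4·81/19=-120/19
M: M0=0, M1=-120/19, M2=81/19, M3=0
seg 0: a=-3, c=M0/2=0, d=(M1−M0)/(6·2)=-10/19, b=Δ0−h0·(2M0+M1)/6=116/19
seg 1: a=5, c=M1/2=-60/19, d=(M2−M1)/(6·2)=67/76, b=Δ1−h1·(2M1+M2)/6=-4/19
seg 2: a=-1, c=M2/2=81/38, d=(M3−M2)/(6·3)=-9/38, b=Δ2−h2·(2M2+M3)/6=-43/19
t_q=3/2 → seg 0, τ=3/2; S=-3+116/19·τ+0·τ²+-10/19·τ³=333/76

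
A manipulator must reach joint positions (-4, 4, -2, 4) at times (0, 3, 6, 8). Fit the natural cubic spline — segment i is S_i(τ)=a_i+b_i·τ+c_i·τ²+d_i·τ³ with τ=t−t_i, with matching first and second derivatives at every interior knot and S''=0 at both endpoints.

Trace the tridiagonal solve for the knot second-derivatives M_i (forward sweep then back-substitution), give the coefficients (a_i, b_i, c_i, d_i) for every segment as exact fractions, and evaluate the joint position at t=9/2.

Δ: Δ0=8/3, Δ1=-2, Δ2=3
row 1: diag=12, rhs=-28; c'=1/4, d'=-7/3
row 2: denom=10−3·1/4=37/4; d'=(30−3·-7/3)/(37/4)=4
back: M2=4
back: M1=-7/3−1/4·4=-10/3
M: M0=0, M1=-10/3, M2=4, M3=0
seg 0: a=-4, c=M0/2=0, d=(M1−M0)/(6·3)=-5/27, b=Δ0−h0·(2M0+M1)/6=13/3
seg 1: a=4, c=M1/2=-5/3, d=(M2−M1)/(6·3)=11/27, b=Δ1−h1·(2M1+M2)/6=-2/3
seg 2: a=-2, c=M2/2=2, d=(M3−M2)/(6·2)=-1/3, b=Δ2−h2·(2M2+M3)/6=1/3
t_q=9/2 → seg 1, τ=3/2; S=4+-2/3·τ+-5/3·τ²+11/27·τ³=5/8

  seg 0: a=-4 b=13/3 c=0 d=-5/27
  seg 1: a=4 b=-2/3 c=-5/3 d=11/27
  seg 2: a=-2 b=1/3 c=2 d=-1/3
S(9/2) = 5/8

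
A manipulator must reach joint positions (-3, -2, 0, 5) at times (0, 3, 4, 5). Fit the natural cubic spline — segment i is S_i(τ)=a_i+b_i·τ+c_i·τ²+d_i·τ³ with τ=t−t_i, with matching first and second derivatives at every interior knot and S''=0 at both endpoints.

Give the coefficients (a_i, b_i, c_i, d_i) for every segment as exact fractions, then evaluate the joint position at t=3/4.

Δ: Δ0=1/3, Δ1=2, Δ2=5
row 1: diag=8, rhs=10; c'=1/8, d'=5/4
row 2: denom=4−1·1/8=31/8; d'=(18−1·5/4)/(31/8)=134/31
back: M2=134/31
back: M1=5/4−1/8·134/31=22/31
M: M0=0, M1=22/31, M2=134/31, M3=0
seg 0: a=-3, c=M0/2=0, d=(M1−M0)/(6·3)=11/279, b=Δ0−h0·(2M0+M1)/6=-2/93
seg 1: a=-2, c=M1/2=11/31, d=(M2−M1)/(6·1)=56/93, b=Δ1−h1·(2M1+M2)/6=97/93
seg 2: a=0, c=M2/2=67/31, d=(M3−M2)/(6·1)=-67/93, b=Δ2−h2·(2M2+M3)/6=331/93
t_q=3/4 → seg 0, τ=3/4; S=-3+-2/93·τ+0·τ²+11/279·τ³=-5951/1984

  seg 0: a=-3 b=-2/93 c=0 d=11/279
  seg 1: a=-2 b=97/93 c=11/31 d=56/93
  seg 2: a=0 b=331/93 c=67/31 d=-67/93
S(3/4) = -5951/1984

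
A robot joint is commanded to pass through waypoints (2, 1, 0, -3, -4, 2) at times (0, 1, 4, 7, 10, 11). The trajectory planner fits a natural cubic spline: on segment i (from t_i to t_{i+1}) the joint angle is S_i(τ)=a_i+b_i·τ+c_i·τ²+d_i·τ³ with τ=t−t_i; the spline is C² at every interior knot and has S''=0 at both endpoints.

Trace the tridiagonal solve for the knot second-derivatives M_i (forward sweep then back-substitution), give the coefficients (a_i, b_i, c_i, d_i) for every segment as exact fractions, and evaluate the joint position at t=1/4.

Δ: Δ0=-1, Δ1=-1/3, Δ2=-1, Δ3=-1/3, Δ4=6
row 1: diag=8, rhs=4; c'=3/8, d'=1/2
row 2: denom=12−3·3/8=87/8; d'=(-4−3·1/2)/(87/8)=-44/87
row 3: denom=12−3·8/29=324/29; d'=(4−3·-44/87)/(324/29)=40/81
row 4: denom=8−3·29/108=259/36; d'=(38−3·40/81)/(259/36)=3944/777
back: M4=3944/777
back: M3=40/81−29/108·3944/777=-2026/2331
back: M2=-44/87−8/29·-2026/2331=-620/2331
back: M1=1/2−3/8·-620/2331=466/777
M: M0=0, M1=466/777, M2=-620/2331, M3=-2026/2331, M4=3944/777, M5=0
seg 0: a=2, c=M0/2=0, d=(M1−M0)/(6·1)=233/2331, b=Δ0−h0·(2M0+M1)/6=-2564/2331
seg 1: a=1, c=M1/2=233/777, d=(M2−M1)/(6·3)=-1009/20979, b=Δ1−h1·(2M1+M2)/6=-1865/2331
seg 2: a=0, c=M2/2=-310/2331, d=(M3−M2)/(6·3)=-19/567, b=Δ2−h2·(2M2+M3)/6=-698/2331
seg 3: a=-3, c=M3/2=-1013/2331, d=(M4−M3)/(6·3)=6929/20979, b=Δ3−h3·(2M3+M4)/6=-4667/2331
seg 4: a=-4, c=M4/2=1972/777, d=(M5−M4)/(6·1)=-1972/2331, b=Δ4−h4·(2M4+M5)/6=10042/2331
t_q=1/4 → seg 0, τ=1/4; S=2+-2564/2331·τ+0·τ²+233/2331·τ³=85859/49728

  seg 0: a=2 b=-2564/2331 c=0 d=233/2331
  seg 1: a=1 b=-1865/2331 c=233/777 d=-1009/20979
  seg 2: a=0 b=-698/2331 c=-310/2331 d=-19/567
  seg 3: a=-3 b=-4667/2331 c=-1013/2331 d=6929/20979
  seg 4: a=-4 b=10042/2331 c=1972/777 d=-1972/2331
S(1/4) = 85859/49728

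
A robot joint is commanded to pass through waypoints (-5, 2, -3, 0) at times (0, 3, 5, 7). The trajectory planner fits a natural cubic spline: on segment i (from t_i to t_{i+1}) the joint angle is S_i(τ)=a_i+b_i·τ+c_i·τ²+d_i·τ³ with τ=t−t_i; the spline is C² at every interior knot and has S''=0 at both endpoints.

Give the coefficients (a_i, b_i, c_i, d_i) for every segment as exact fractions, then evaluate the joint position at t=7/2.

Δ: Δ0=7/3, Δ1=-5/2, Δ2=3/2
row 1: diag=10, rhs=-29; c'=1/5, d'=-29/10
row 2: denom=8−2·1/5=38/5; d'=(24−2·-29/10)/(38/5)=149/38
back: M2=149/38
back: M1=-29/10−1/5·149/38=-70/19
M: M0=0, M1=-70/19, M2=149/38, M3=0
seg 0: a=-5, c=M0/2=0, d=(M1−M0)/(6·3)=-35/171, b=Δ0−h0·(2M0+M1)/6=238/57
seg 1: a=2, c=M1/2=-35/19, d=(M2−M1)/(6·2)=289/456, b=Δ1−h1·(2M1+M2)/6=-77/57
seg 2: a=-3, c=M2/2=149/76, d=(M3−M2)/(6·2)=-149/456, b=Δ2−h2·(2M2+M3)/6=-127/114
t_q=7/2 → seg 1, τ=1/2; S=2+-77/57·τ+-35/19·τ²+289/456·τ³=1147/1216

  seg 0: a=-5 b=238/57 c=0 d=-35/171
  seg 1: a=2 b=-77/57 c=-35/19 d=289/456
  seg 2: a=-3 b=-127/114 c=149/76 d=-149/456
S(7/2) = 1147/1216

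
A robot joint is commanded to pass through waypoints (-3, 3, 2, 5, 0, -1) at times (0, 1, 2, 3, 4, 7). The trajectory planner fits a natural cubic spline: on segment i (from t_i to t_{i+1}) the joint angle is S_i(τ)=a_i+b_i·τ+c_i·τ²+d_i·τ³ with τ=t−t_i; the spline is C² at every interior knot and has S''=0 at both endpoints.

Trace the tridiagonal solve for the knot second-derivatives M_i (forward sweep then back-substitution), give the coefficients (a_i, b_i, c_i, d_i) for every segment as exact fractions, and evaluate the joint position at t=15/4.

  seg 0: a=-3 b=10808/1299 c=0 d=-3014/1299
  seg 1: a=3 b=1766/1299 c=-3014/433 d=5977/1299
  seg 2: a=2 b=1613/1299 c=2963/433 d=-6605/1299
  seg 3: a=5 b=-424/1299 c=-3642/433 d=4855/1299
  seg 4: a=0 b=-7711/1299 c=1213/433 d=-1213/3897
S(15/4) = 44359/27712

Δ: Δ0=6, Δ1=-1, Δ2=3, Δ3=-5, Δ4=-1/3
row 1: diag=4, rhs=-42; c'=1/4, d'=-21/2
row 2: denom=4−1·1/4=15/4; d'=(24−1·-21/2)/(15/4)=46/5
row 3: denom=4−1·4/15=56/15; d'=(-48−1·46/5)/(56/15)=-429/28
row 4: denom=8−1·15/56=433/56; d'=(28−1·-429/28)/(433/56)=2426/433
back: M4=2426/433
back: M3=-429/28−15/56·2426/433=-7284/433
back: M2=46/5−4/15·-7284/433=5926/433
back: M1=-21/2−1/4·5926/433=-6028/433
M: M0=0, M1=-6028/433, M2=5926/433, M3=-7284/433, M4=2426/433, M5=0
seg 0: a=-3, c=M0/2=0, d=(M1−M0)/(6·1)=-3014/1299, b=Δ0−h0·(2M0+M1)/6=10808/1299
seg 1: a=3, c=M1/2=-3014/433, d=(M2−M1)/(6·1)=5977/1299, b=Δ1−h1·(2M1+M2)/6=1766/1299
seg 2: a=2, c=M2/2=2963/433, d=(M3−M2)/(6·1)=-6605/1299, b=Δ2−h2·(2M2+M3)/6=1613/1299
seg 3: a=5, c=M3/2=-3642/433, d=(M4−M3)/(6·1)=4855/1299, b=Δ3−h3·(2M3+M4)/6=-424/1299
seg 4: a=0, c=M4/2=1213/433, d=(M5−M4)/(6·3)=-1213/3897, b=Δ4−h4·(2M4+M5)/6=-7711/1299
t_q=15/4 → seg 3, τ=3/4; S=5+-424/1299·τ+-3642/433·τ²+4855/1299·τ³=44359/27712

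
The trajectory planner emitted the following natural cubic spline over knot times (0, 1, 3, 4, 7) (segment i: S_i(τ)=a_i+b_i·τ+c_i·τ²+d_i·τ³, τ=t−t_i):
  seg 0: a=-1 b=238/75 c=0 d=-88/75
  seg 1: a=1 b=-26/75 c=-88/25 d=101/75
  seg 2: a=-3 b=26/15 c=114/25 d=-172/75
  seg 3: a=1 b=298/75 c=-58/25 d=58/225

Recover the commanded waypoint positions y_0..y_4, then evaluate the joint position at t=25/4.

y_0 = S_0(0) = a_0 = -1
y_1 = S_1(0) = a_1 = 1
y_2 = S_2(0) = a_2 = -3
y_3 = S_3(0) = a_3 = 1
y_4 = S_3(3) = -1
t_q=25/4 is in segment 3 (τ=9/4); S_3(τ)=181/160

y_0=-1 y_1=1 y_2=-3 y_3=1 y_4=-1
S(25/4) = 181/160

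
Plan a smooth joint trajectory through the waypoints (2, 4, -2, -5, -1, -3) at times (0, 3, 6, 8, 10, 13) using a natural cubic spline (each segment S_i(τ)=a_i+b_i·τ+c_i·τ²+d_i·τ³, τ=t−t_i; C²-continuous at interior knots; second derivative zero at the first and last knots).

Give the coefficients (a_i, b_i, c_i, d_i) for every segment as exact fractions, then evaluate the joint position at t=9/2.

  seg 0: a=2 b=890/663 c=0 d=-448/5967
  seg 1: a=4 b=-454/663 c=-448/663 d=472/5967
  seg 2: a=-2 b=-1726/663 c=8/221 d=1367/5304
  seg 3: a=-5 b=841/1326 c=1399/884 d=-1193/2652
  seg 4: a=-1 b=2077/1326 c=-987/884 d=329/2652
S(9/2) = 380/221

Δ: Δ0=2/3, Δ1=-2, Δ2=-3/2, Δ3=2, Δ4=-2/3
row 1: diag=12, rhs=-16; c'=1/4, d'=-4/3
row 2: denom=10−3·1/4=37/4; d'=(3−3·-4/3)/(37/4)=28/37
row 3: denom=8−2·8/37=280/37; d'=(21−2·28/37)/(280/37)=103/40
row 4: denom=10−2·37/140=663/70; d'=(-16−2·103/40)/(663/70)=-987/442
back: M4=-987/442
back: M3=103/40−37/140·-987/442=1399/442
back: M2=28/37−8/37·1399/442=16/221
back: M1=-4/3−1/4·16/221=-896/663
M: M0=0, M1=-896/663, M2=16/221, M3=1399/442, M4=-987/442, M5=0
seg 0: a=2, c=M0/2=0, d=(M1−M0)/(6·3)=-448/5967, b=Δ0−h0·(2M0+M1)/6=890/663
seg 1: a=4, c=M1/2=-448/663, d=(M2−M1)/(6·3)=472/5967, b=Δ1−h1·(2M1+M2)/6=-454/663
seg 2: a=-2, c=M2/2=8/221, d=(M3−M2)/(6·2)=1367/5304, b=Δ2−h2·(2M2+M3)/6=-1726/663
seg 3: a=-5, c=M3/2=1399/884, d=(M4−M3)/(6·2)=-1193/2652, b=Δ3−h3·(2M3+M4)/6=841/1326
seg 4: a=-1, c=M4/2=-987/884, d=(M5−M4)/(6·3)=329/2652, b=Δ4−h4·(2M4+M5)/6=2077/1326
t_q=9/2 → seg 1, τ=3/2; S=4+-454/663·τ+-448/663·τ²+472/5967·τ³=380/221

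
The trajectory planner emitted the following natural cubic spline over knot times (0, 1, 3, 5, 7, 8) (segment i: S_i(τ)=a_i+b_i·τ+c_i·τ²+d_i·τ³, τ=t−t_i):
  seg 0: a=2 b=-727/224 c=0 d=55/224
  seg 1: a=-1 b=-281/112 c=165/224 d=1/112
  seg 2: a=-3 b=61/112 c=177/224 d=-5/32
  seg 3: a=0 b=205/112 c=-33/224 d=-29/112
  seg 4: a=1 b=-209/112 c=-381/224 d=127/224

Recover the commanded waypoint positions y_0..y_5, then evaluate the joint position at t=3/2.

y_0=2 y_1=-1 y_2=-3 y_3=0 y_4=1 y_5=-2
S(3/2) = -927/448

y_0 = S_0(0) = a_0 = 2
y_1 = S_1(0) = a_1 = -1
y_2 = S_2(0) = a_2 = -3
y_3 = S_3(0) = a_3 = 0
y_4 = S_4(0) = a_4 = 1
y_5 = S_4(1) = -2
t_q=3/2 is in segment 1 (τ=1/2); S_1(τ)=-927/448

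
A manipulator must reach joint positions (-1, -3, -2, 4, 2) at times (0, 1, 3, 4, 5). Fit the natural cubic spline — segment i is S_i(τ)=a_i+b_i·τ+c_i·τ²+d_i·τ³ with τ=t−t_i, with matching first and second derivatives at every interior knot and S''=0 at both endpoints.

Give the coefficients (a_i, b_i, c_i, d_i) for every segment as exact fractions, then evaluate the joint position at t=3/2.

  seg 0: a=-1 b=-483/244 c=0 d=-5/244
  seg 1: a=-3 b=-249/122 c=-15/244 d=325/488
  seg 2: a=-2 b=348/61 c=240/61 d=-222/61
  seg 3: a=4 b=162/61 c=-426/61 d=142/61
S(3/2) = -15431/3904

Δ: Δ0=-2, Δ1=1/2, Δ2=6, Δ3=-2
row 1: diag=6, rhs=15; c'=1/3, d'=5/2
row 2: denom=6−2·1/3=16/3; d'=(33−2·5/2)/(16/3)=21/4
row 3: denom=4−1·3/16=61/16; d'=(-48−1·21/4)/(61/16)=-852/61
back: M3=-852/61
back: M2=21/4−3/16·-852/61=480/61
back: M1=5/2−1/3·480/61=-15/122
M: M0=0, M1=-15/122, M2=480/61, M3=-852/61, M4=0
seg 0: a=-1, c=M0/2=0, d=(M1−M0)/(6·1)=-5/244, b=Δ0−h0·(2M0+M1)/6=-483/244
seg 1: a=-3, c=M1/2=-15/244, d=(M2−M1)/(6·2)=325/488, b=Δ1−h1·(2M1+M2)/6=-249/122
seg 2: a=-2, c=M2/2=240/61, d=(M3−M2)/(6·1)=-222/61, b=Δ2−h2·(2M2+M3)/6=348/61
seg 3: a=4, c=M3/2=-426/61, d=(M4−M3)/(6·1)=142/61, b=Δ3−h3·(2M3+M4)/6=162/61
t_q=3/2 → seg 1, τ=1/2; S=-3+-249/122·τ+-15/244·τ²+325/488·τ³=-15431/3904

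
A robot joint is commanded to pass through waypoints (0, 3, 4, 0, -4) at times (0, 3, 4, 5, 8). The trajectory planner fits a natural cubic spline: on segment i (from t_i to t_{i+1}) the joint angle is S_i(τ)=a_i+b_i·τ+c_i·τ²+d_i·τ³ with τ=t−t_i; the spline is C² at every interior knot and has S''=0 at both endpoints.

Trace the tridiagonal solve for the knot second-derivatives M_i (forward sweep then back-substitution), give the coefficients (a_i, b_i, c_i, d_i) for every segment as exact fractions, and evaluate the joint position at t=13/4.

Δ: Δ0=1, Δ1=1, Δ2=-4, Δ3=-4/3
row 1: diag=8, rhs=0; c'=1/8, d'=0
row 2: denom=4−1·1/8=31/8; d'=(-30−1·0)/(31/8)=-240/31
row 3: denom=8−1·8/31=240/31; d'=(16−1·-240/31)/(240/31)=46/15
back: M3=46/15
back: M2=-240/31−8/31·46/15=-128/15
back: M1=0−1/8·-128/15=16/15
M: M0=0, M1=16/15, M2=-128/15, M3=46/15, M4=0
seg 0: a=0, c=M0/2=0, d=(M1−M0)/(6·3)=8/135, b=Δ0−h0·(2M0+M1)/6=7/15
seg 1: a=3, c=M1/2=8/15, d=(M2−M1)/(6·1)=-8/5, b=Δ1−h1·(2M1+M2)/6=31/15
seg 2: a=4, c=M2/2=-64/15, d=(M3−M2)/(6·1)=29/15, b=Δ2−h2·(2M2+M3)/6=-5/3
seg 3: a=0, c=M3/2=23/15, d=(M4−M3)/(6·3)=-23/135, b=Δ3−h3·(2M3+M4)/6=-22/5
t_q=13/4 → seg 1, τ=1/4; S=3+31/15·τ+8/15·τ²+-8/5·τ³=141/40

  seg 0: a=0 b=7/15 c=0 d=8/135
  seg 1: a=3 b=31/15 c=8/15 d=-8/5
  seg 2: a=4 b=-5/3 c=-64/15 d=29/15
  seg 3: a=0 b=-22/5 c=23/15 d=-23/135
S(13/4) = 141/40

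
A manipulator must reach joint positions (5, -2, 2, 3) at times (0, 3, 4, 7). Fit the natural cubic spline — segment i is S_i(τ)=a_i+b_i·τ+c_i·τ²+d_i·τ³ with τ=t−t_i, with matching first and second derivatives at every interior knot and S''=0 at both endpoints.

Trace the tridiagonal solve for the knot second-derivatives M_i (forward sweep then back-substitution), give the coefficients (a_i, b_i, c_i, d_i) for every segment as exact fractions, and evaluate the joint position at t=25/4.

Δ: Δ0=-7/3, Δ1=4, Δ2=1/3
row 1: diag=8, rhs=38; c'=1/8, d'=19/4
row 2: denom=8−1·1/8=63/8; d'=(-22−1·19/4)/(63/8)=-214/63
back: M2=-214/63
back: M1=19/4−1/8·-214/63=326/63
M: M0=0, M1=326/63, M2=-214/63, M3=0
seg 0: a=5, c=M0/2=0, d=(M1−M0)/(6·3)=163/567, b=Δ0−h0·(2M0+M1)/6=-310/63
seg 1: a=-2, c=M1/2=163/63, d=(M2−M1)/(6·1)=-10/7, b=Δ1−h1·(2M1+M2)/6=179/63
seg 2: a=2, c=M2/2=-107/63, d=(M3−M2)/(6·3)=107/567, b=Δ2−h2·(2M2+M3)/6=235/63
t_q=25/4 → seg 2, τ=9/4; S=2+235/63·τ+-107/63·τ²+107/567·τ³=1767/448

  seg 0: a=5 b=-310/63 c=0 d=163/567
  seg 1: a=-2 b=179/63 c=163/63 d=-10/7
  seg 2: a=2 b=235/63 c=-107/63 d=107/567
S(25/4) = 1767/448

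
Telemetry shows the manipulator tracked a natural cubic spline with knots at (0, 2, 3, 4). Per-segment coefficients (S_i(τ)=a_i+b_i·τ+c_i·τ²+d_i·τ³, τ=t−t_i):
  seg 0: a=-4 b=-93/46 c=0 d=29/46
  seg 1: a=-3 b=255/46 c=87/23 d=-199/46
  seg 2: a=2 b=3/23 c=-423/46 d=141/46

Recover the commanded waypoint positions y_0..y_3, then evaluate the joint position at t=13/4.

y_0=-4 y_1=-3 y_2=2 y_3=-4
S(13/4) = 4433/2944

y_0 = S_0(0) = a_0 = -4
y_1 = S_1(0) = a_1 = -3
y_2 = S_2(0) = a_2 = 2
y_3 = S_2(1) = -4
t_q=13/4 is in segment 2 (τ=1/4); S_2(τ)=4433/2944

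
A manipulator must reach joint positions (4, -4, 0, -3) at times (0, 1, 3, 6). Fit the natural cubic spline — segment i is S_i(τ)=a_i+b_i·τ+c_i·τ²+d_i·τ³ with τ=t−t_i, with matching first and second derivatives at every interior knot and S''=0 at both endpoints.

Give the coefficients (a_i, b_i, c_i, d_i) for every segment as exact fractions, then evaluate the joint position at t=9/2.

  seg 0: a=4 b=-277/28 c=0 d=53/28
  seg 1: a=-4 b=-59/14 c=159/28 d=-9/7
  seg 2: a=0 b=43/14 c=-57/28 d=19/84
S(9/2) = 177/224

Δ: Δ0=-8, Δ1=2, Δ2=-1
row 1: diag=6, rhs=60; c'=1/3, d'=10
row 2: denom=10−2·1/3=28/3; d'=(-18−2·10)/(28/3)=-57/14
back: M2=-57/14
back: M1=10−1/3·-57/14=159/14
M: M0=0, M1=159/14, M2=-57/14, M3=0
seg 0: a=4, c=M0/2=0, d=(M1−M0)/(6·1)=53/28, b=Δ0−h0·(2M0+M1)/6=-277/28
seg 1: a=-4, c=M1/2=159/28, d=(M2−M1)/(6·2)=-9/7, b=Δ1−h1·(2M1+M2)/6=-59/14
seg 2: a=0, c=M2/2=-57/28, d=(M3−M2)/(6·3)=19/84, b=Δ2−h2·(2M2+M3)/6=43/14
t_q=9/2 → seg 2, τ=3/2; S=0+43/14·τ+-57/28·τ²+19/84·τ³=177/224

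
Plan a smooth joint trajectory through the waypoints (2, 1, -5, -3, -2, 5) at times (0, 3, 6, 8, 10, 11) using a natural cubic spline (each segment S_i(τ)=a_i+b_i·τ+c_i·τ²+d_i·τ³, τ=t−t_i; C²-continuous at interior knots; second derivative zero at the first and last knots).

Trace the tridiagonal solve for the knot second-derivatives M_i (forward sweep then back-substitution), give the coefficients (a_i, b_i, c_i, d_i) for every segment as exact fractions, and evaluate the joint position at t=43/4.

Δ: Δ0=-1/3, Δ1=-2, Δ2=1, Δ3=1/2, Δ4=7
row 1: diag=12, rhs=-10; c'=1/4, d'=-5/6
row 2: denom=10−3·1/4=37/4; d'=(18−3·-5/6)/(37/4)=82/37
row 3: denom=8−2·8/37=280/37; d'=(-3−2·82/37)/(280/37)=-55/56
row 4: denom=6−2·37/140=383/70; d'=(39−2·-55/56)/(383/70)=5735/766
back: M4=5735/766
back: M3=-55/56−37/140·5735/766=-1134/383
back: M2=82/37−8/37·-1134/383=1094/383
back: M1=-5/6−1/4·1094/383=-1778/1149
M: M0=0, M1=-1778/1149, M2=1094/383, M3=-1134/383, M4=5735/766, M5=0
seg 0: a=2, c=M0/2=0, d=(M1−M0)/(6·3)=-889/10341, b=Δ0−h0·(2M0+M1)/6=506/1149
seg 1: a=1, c=M1/2=-889/1149, d=(M2−M1)/(6·3)=2530/10341, b=Δ1−h1·(2M1+M2)/6=-2161/1149
seg 2: a=-5, c=M2/2=547/383, d=(M3−M2)/(6·2)=-557/1149, b=Δ2−h2·(2M2+M3)/6=95/1149
seg 3: a=-3, c=M3/2=-567/383, d=(M4−M3)/(6·2)=8003/9192, b=Δ3−h3·(2M3+M4)/6=-25/1149
seg 4: a=-2, c=M4/2=5735/1532, d=(M5−M4)/(6·1)=-5735/4596, b=Δ4−h4·(2M4+M5)/6=10351/2298
t_q=43/4 → seg 4, τ=3/4; S=-2+10351/2298·τ+5735/1532·τ²+-5735/4596·τ³=289981/98048

  seg 0: a=2 b=506/1149 c=0 d=-889/10341
  seg 1: a=1 b=-2161/1149 c=-889/1149 d=2530/10341
  seg 2: a=-5 b=95/1149 c=547/383 d=-557/1149
  seg 3: a=-3 b=-25/1149 c=-567/383 d=8003/9192
  seg 4: a=-2 b=10351/2298 c=5735/1532 d=-5735/4596
S(43/4) = 289981/98048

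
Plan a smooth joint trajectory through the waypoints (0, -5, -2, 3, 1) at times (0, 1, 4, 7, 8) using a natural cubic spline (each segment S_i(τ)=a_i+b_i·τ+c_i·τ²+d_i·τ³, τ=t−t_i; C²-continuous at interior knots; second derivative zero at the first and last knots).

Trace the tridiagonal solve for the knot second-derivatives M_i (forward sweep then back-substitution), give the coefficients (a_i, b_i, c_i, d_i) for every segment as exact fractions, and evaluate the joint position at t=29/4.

  seg 0: a=0 b=-3593/624 c=0 d=473/624
  seg 1: a=-5 b=-1087/312 c=473/208 d=-1459/5616
  seg 2: a=-2 b=151/48 c=-5/78 d=-803/5616
  seg 3: a=3 b=-343/312 c=-281/208 d=281/624
S(29/4) = 35247/13312

Δ: Δ0=-5, Δ1=1, Δ2=5/3, Δ3=-2
row 1: diag=8, rhs=36; c'=3/8, d'=9/2
row 2: denom=12−3·3/8=87/8; d'=(4−3·9/2)/(87/8)=-76/87
row 3: denom=8−3·8/29=208/29; d'=(-22−3·-76/87)/(208/29)=-281/104
back: M3=-281/104
back: M2=-76/87−8/29·-281/104=-5/39
back: M1=9/2−3/8·-5/39=473/104
M: M0=0, M1=473/104, M2=-5/39, M3=-281/104, M4=0
seg 0: a=0, c=M0/2=0, d=(M1−M0)/(6·1)=473/624, b=Δ0−h0·(2M0+M1)/6=-3593/624
seg 1: a=-5, c=M1/2=473/208, d=(M2−M1)/(6·3)=-1459/5616, b=Δ1−h1·(2M1+M2)/6=-1087/312
seg 2: a=-2, c=M2/2=-5/78, d=(M3−M2)/(6·3)=-803/5616, b=Δ2−h2·(2M2+M3)/6=151/48
seg 3: a=3, c=M3/2=-281/208, d=(M4−M3)/(6·1)=281/624, b=Δ3−h3·(2M3+M4)/6=-343/312
t_q=29/4 → seg 3, τ=1/4; S=3+-343/312·τ+-281/208·τ²+281/624·τ³=35247/13312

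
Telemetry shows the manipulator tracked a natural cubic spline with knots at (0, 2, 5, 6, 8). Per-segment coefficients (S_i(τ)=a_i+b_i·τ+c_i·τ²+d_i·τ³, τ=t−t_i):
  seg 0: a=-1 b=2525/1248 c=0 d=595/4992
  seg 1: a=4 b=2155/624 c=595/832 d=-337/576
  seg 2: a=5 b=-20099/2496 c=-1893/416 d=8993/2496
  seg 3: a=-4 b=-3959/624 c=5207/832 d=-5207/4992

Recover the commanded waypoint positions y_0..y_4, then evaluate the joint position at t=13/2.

y_0=-1 y_1=4 y_2=5 y_3=-4 y_4=0
S(13/2) = -76385/13312

y_0 = S_0(0) = a_0 = -1
y_1 = S_1(0) = a_1 = 4
y_2 = S_2(0) = a_2 = 5
y_3 = S_3(0) = a_3 = -4
y_4 = S_3(2) = 0
t_q=13/2 is in segment 3 (τ=1/2); S_3(τ)=-76385/13312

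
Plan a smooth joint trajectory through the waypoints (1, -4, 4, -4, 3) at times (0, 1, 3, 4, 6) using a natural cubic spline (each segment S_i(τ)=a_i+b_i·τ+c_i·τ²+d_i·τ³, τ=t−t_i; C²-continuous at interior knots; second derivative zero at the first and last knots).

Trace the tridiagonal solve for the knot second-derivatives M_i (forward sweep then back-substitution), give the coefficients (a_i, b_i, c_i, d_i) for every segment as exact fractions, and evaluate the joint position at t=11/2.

  seg 0: a=1 b=-706/93 c=0 d=241/93
  seg 1: a=-4 b=17/93 c=241/31 d=-1091/372
  seg 2: a=4 b=-364/93 c=-609/62 d=1067/186
  seg 3: a=-4 b=-1181/186 c=229/31 d=-229/186
S(11/2) = -525/496

Δ: Δ0=-5, Δ1=4, Δ2=-8, Δ3=7/2
row 1: diag=6, rhs=54; c'=1/3, d'=9
row 2: denom=6−2·1/3=16/3; d'=(-72−2·9)/(16/3)=-135/8
row 3: denom=6−1·3/16=93/16; d'=(69−1·-135/8)/(93/16)=458/31
back: M3=458/31
back: M2=-135/8−3/16·458/31=-609/31
back: M1=9−1/3·-609/31=482/31
M: M0=0, M1=482/31, M2=-609/31, M3=458/31, M4=0
seg 0: a=1, c=M0/2=0, d=(M1−M0)/(6·1)=241/93, b=Δ0−h0·(2M0+M1)/6=-706/93
seg 1: a=-4, c=M1/2=241/31, d=(M2−M1)/(6·2)=-1091/372, b=Δ1−h1·(2M1+M2)/6=17/93
seg 2: a=4, c=M2/2=-609/62, d=(M3−M2)/(6·1)=1067/186, b=Δ2−h2·(2M2+M3)/6=-364/93
seg 3: a=-4, c=M3/2=229/31, d=(M4−M3)/(6·2)=-229/186, b=Δ3−h3·(2M3+M4)/6=-1181/186
t_q=11/2 → seg 3, τ=3/2; S=-4+-1181/186·τ+229/31·τ²+-229/186·τ³=-525/496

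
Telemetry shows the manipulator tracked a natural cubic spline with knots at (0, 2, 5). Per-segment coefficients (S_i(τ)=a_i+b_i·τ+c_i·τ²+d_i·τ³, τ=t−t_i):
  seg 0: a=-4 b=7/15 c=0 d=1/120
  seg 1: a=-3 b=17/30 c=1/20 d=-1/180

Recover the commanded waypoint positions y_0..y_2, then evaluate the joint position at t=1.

y_0=-4 y_1=-3 y_2=-1
S(1) = -141/40

y_0 = S_0(0) = a_0 = -4
y_1 = S_1(0) = a_1 = -3
y_2 = S_1(3) = -1
t_q=1 is in segment 0 (τ=1); S_0(τ)=-141/40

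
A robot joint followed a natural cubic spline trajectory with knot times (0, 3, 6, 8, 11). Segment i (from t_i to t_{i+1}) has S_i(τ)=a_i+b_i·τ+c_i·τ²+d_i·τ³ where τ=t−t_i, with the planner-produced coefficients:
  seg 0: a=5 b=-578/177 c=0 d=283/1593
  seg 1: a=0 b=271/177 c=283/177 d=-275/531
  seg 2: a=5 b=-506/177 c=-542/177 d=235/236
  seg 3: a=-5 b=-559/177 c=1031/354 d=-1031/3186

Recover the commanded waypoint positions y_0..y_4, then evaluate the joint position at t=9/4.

y_0 = S_0(0) = a_0 = 5
y_1 = S_1(0) = a_1 = 0
y_2 = S_2(0) = a_2 = 5
y_3 = S_3(0) = a_3 = -5
y_4 = S_3(3) = 3
t_q=9/4 is in segment 0 (τ=9/4); S_0(τ)=-1223/3776

y_0=5 y_1=0 y_2=5 y_3=-5 y_4=3
S(9/4) = -1223/3776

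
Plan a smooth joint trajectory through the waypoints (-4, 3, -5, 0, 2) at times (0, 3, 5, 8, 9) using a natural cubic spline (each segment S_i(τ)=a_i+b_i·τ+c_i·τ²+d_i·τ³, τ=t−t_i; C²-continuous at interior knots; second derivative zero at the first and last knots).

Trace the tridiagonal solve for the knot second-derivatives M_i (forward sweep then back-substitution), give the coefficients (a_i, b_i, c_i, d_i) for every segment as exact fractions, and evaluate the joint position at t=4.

  seg 0: a=-4 b=3197/678 c=0 d=-1615/6102
  seg 1: a=3 b=-824/339 c=-1615/678 d=361/452
  seg 2: a=-5 b=-805/339 c=817/339 d=-1081/3051
  seg 3: a=0 b=854/339 c=-88/113 d=88/339
S(4) = -1375/1356

Δ: Δ0=7/3, Δ1=-4, Δ2=5/3, Δ3=2
row 1: diag=10, rhs=-38; c'=1/5, d'=-19/5
row 2: denom=10−2·1/5=48/5; d'=(34−2·-19/5)/(48/5)=13/3
row 3: denom=8−3·5/16=113/16; d'=(2−3·13/3)/(113/16)=-176/113
back: M3=-176/113
back: M2=13/3−5/16·-176/113=1634/339
back: M1=-19/5−1/5·1634/339=-1615/339
M: M0=0, M1=-1615/339, M2=1634/339, M3=-176/113, M4=0
seg 0: a=-4, c=M0/2=0, d=(M1−M0)/(6·3)=-1615/6102, b=Δ0−h0·(2M0+M1)/6=3197/678
seg 1: a=3, c=M1/2=-1615/678, d=(M2−M1)/(6·2)=361/452, b=Δ1−h1·(2M1+M2)/6=-824/339
seg 2: a=-5, c=M2/2=817/339, d=(M3−M2)/(6·3)=-1081/3051, b=Δ2−h2·(2M2+M3)/6=-805/339
seg 3: a=0, c=M3/2=-88/113, d=(M4−M3)/(6·1)=88/339, b=Δ3−h3·(2M3+M4)/6=854/339
t_q=4 → seg 1, τ=1; S=3+-824/339·τ+-1615/678·τ²+361/452·τ³=-1375/1356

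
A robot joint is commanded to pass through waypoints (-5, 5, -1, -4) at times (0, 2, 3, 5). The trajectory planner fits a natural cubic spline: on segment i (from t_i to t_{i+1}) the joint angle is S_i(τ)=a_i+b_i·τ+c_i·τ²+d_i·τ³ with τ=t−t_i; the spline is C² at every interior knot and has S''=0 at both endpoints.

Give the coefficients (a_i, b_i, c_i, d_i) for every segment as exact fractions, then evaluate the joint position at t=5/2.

  seg 0: a=-5 b=316/35 c=0 d=-141/140
  seg 1: a=5 b=-107/35 c=-423/70 d=31/10
  seg 2: a=-1 b=-409/70 c=114/35 d=-19/35
S(5/2) = 263/112

Δ: Δ0=5, Δ1=-6, Δ2=-3/2
row 1: diag=6, rhs=-66; c'=1/6, d'=-11
row 2: denom=6−1·1/6=35/6; d'=(27−1·-11)/(35/6)=228/35
back: M2=228/35
back: M1=-11−1/6·228/35=-423/35
M: M0=0, M1=-423/35, M2=228/35, M3=0
seg 0: a=-5, c=M0/2=0, d=(M1−M0)/(6·2)=-141/140, b=Δ0−h0·(2M0+M1)/6=316/35
seg 1: a=5, c=M1/2=-423/70, d=(M2−M1)/(6·1)=31/10, b=Δ1−h1·(2M1+M2)/6=-107/35
seg 2: a=-1, c=M2/2=114/35, d=(M3−M2)/(6·2)=-19/35, b=Δ2−h2·(2M2+M3)/6=-409/70
t_q=5/2 → seg 1, τ=1/2; S=5+-107/35·τ+-423/70·τ²+31/10·τ³=263/112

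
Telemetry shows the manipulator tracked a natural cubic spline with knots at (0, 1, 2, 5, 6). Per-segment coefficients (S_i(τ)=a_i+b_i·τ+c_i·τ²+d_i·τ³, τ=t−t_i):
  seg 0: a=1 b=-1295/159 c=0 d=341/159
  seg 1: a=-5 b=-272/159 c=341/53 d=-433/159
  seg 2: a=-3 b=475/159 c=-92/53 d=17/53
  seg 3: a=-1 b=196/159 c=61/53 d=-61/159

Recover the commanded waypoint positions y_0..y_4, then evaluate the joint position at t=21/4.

y_0=1 y_1=-5 y_2=-3 y_3=-1 y_4=1
S(21/4) = -2123/3392

y_0 = S_0(0) = a_0 = 1
y_1 = S_1(0) = a_1 = -5
y_2 = S_2(0) = a_2 = -3
y_3 = S_3(0) = a_3 = -1
y_4 = S_3(1) = 1
t_q=21/4 is in segment 3 (τ=1/4); S_3(τ)=-2123/3392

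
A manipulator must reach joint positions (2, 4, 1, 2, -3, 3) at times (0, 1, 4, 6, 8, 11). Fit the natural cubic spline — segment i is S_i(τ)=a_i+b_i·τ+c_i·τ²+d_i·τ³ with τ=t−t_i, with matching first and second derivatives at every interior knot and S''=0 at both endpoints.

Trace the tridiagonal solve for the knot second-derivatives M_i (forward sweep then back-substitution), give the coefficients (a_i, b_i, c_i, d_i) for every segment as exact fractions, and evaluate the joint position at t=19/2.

Δ: Δ0=2, Δ1=-1, Δ2=1/2, Δ3=-5/2, Δ4=2
row 1: diag=8, rhs=-18; c'=3/8, d'=-9/4
row 2: denom=10−3·3/8=71/8; d'=(9−3·-9/4)/(71/8)=126/71
row 3: denom=8−2·16/71=536/71; d'=(-18−2·126/71)/(536/71)=-765/268
row 4: denom=10−2·71/268=1269/134; d'=(27−2·-765/268)/(1269/134)=487/141
back: M4=487/141
back: M3=-765/268−71/268·487/141=-1063/282
back: M2=126/71−16/71·-1063/282=370/141
back: M1=-9/4−3/8·370/141=-152/47
M: M0=0, M1=-152/47, M2=370/141, M3=-1063/282, M4=487/141, M5=0
seg 0: a=2, c=M0/2=0, d=(M1−M0)/(6·1)=-76/141, b=Δ0−h0·(2M0+M1)/6=358/141
seg 1: a=4, c=M1/2=-76/47, d=(M2−M1)/(6·3)=413/1269, b=Δ1−h1·(2M1+M2)/6=130/141
seg 2: a=1, c=M2/2=185/141, d=(M3−M2)/(6·2)=-601/1128, b=Δ2−h2·(2M2+M3)/6=1/141
seg 3: a=2, c=M3/2=-1063/564, d=(M4−M3)/(6·2)=679/1128, b=Δ3−h3·(2M3+M4)/6=-107/94
seg 4: a=-3, c=M4/2=487/282, d=(M5−M4)/(6·3)=-487/2538, b=Δ4−h4·(2M4+M5)/6=-205/141
t_q=19/2 → seg 4, τ=3/2; S=-3+-205/141·τ+487/282·τ²+-487/2538·τ³=-1461/752

  seg 0: a=2 b=358/141 c=0 d=-76/141
  seg 1: a=4 b=130/141 c=-76/47 d=413/1269
  seg 2: a=1 b=1/141 c=185/141 d=-601/1128
  seg 3: a=2 b=-107/94 c=-1063/564 d=679/1128
  seg 4: a=-3 b=-205/141 c=487/282 d=-487/2538
S(19/2) = -1461/752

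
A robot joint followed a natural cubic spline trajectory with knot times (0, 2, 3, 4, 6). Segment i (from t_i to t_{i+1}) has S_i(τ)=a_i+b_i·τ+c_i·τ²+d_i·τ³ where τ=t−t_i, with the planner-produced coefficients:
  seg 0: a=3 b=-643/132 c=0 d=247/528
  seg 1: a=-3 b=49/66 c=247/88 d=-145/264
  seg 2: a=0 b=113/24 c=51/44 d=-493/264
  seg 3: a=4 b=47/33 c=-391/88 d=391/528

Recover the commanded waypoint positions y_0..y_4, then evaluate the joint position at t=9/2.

y_0=3 y_1=-3 y_2=0 y_3=4 y_4=-5
S(9/2) = 5201/1408

y_0 = S_0(0) = a_0 = 3
y_1 = S_1(0) = a_1 = -3
y_2 = S_2(0) = a_2 = 0
y_3 = S_3(0) = a_3 = 4
y_4 = S_3(2) = -5
t_q=9/2 is in segment 3 (τ=1/2); S_3(τ)=5201/1408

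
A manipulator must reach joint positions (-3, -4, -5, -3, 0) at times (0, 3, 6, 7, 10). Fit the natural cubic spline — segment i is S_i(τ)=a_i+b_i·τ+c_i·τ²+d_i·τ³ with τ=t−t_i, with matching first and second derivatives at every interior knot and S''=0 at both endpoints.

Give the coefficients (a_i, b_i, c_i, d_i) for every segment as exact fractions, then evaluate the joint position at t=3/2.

Δ: Δ0=-1/3, Δ1=-1/3, Δ2=2, Δ3=1
row 1: diag=12, rhs=0; c'=1/4, d'=0
row 2: denom=8−3·1/4=29/4; d'=(14−3·0)/(29/4)=56/29
row 3: denom=8−1·4/29=228/29; d'=(-6−1·56/29)/(228/29)=-115/114
back: M3=-115/114
back: M2=56/29−4/29·-115/114=118/57
back: M1=0−1/4·118/57=-59/114
M: M0=0, M1=-59/114, M2=118/57, M3=-115/114, M4=0
seg 0: a=-3, c=M0/2=0, d=(M1−M0)/(6·3)=-59/2052, b=Δ0−h0·(2M0+M1)/6=-17/228
seg 1: a=-4, c=M1/2=-59/228, d=(M2−M1)/(6·3)=295/2052, b=Δ1−h1·(2M1+M2)/6=-97/114
seg 2: a=-5, c=M2/2=59/57, d=(M3−M2)/(6·1)=-39/76, b=Δ2−h2·(2M2+M3)/6=337/228
seg 3: a=-3, c=M3/2=-115/228, d=(M4−M3)/(6·3)=115/2052, b=Δ3−h3·(2M3+M4)/6=229/114
t_q=3/2 → seg 0, τ=3/2; S=-3+-17/228·τ+0·τ²+-59/2052·τ³=-1951/608

  seg 0: a=-3 b=-17/228 c=0 d=-59/2052
  seg 1: a=-4 b=-97/114 c=-59/228 d=295/2052
  seg 2: a=-5 b=337/228 c=59/57 d=-39/76
  seg 3: a=-3 b=229/114 c=-115/228 d=115/2052
S(3/2) = -1951/608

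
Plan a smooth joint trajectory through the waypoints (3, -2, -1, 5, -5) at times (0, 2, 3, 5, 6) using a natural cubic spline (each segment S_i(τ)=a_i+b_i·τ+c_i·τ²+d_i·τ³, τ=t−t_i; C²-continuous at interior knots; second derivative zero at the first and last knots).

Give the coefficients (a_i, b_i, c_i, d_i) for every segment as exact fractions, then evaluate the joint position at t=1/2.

Δ: Δ0=-5/2, Δ1=1, Δ2=3, Δ3=-10
row 1: diag=6, rhs=21; c'=1/6, d'=7/2
row 2: denom=6−1·1/6=35/6; d'=(12−1·7/2)/(35/6)=51/35
row 3: denom=6−2·12/35=186/35; d'=(-78−2·51/35)/(186/35)=-472/31
back: M3=-472/31
back: M2=51/35−12/35·-472/31=207/31
back: M1=7/2−1/6·207/31=74/31
M: M0=0, M1=74/31, M2=207/31, M3=-472/31, M4=0
seg 0: a=3, c=M0/2=0, d=(M1−M0)/(6·2)=37/186, b=Δ0−h0·(2M0+M1)/6=-613/186
seg 1: a=-2, c=M1/2=37/31, d=(M2−M1)/(6·1)=133/186, b=Δ1−h1·(2M1+M2)/6=-169/186
seg 2: a=-1, c=M2/2=207/62, d=(M3−M2)/(6·2)=-679/372, b=Δ2−h2·(2M2+M3)/6=337/93
seg 3: a=5, c=M3/2=-236/31, d=(M4−M3)/(6·1)=236/93, b=Δ3−h3·(2M3+M4)/6=-458/93
t_q=1/2 → seg 0, τ=1/2; S=3+-613/186·τ+0·τ²+37/186·τ³=683/496

  seg 0: a=3 b=-613/186 c=0 d=37/186
  seg 1: a=-2 b=-169/186 c=37/31 d=133/186
  seg 2: a=-1 b=337/93 c=207/62 d=-679/372
  seg 3: a=5 b=-458/93 c=-236/31 d=236/93
S(1/2) = 683/496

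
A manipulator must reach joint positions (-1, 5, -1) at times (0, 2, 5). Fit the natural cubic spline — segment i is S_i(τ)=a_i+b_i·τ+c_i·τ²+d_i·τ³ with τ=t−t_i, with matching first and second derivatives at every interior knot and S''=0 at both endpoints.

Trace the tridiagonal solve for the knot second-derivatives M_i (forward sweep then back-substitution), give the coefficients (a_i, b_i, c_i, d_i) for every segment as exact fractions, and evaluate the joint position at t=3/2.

Δ: Δ0=3, Δ1=-2
row 1: diag=10, rhs=-30; c'=3/10, d'=-3
back: M1=-3
M: M0=0, M1=-3, M2=0
seg 0: a=-1, c=M0/2=0, d=(M1−M0)/(6·2)=-1/4, b=Δ0−h0·(2M0+M1)/6=4
seg 1: a=5, c=M1/2=-3/2, d=(M2−M1)/(6·3)=1/6, b=Δ1−h1·(2M1+M2)/6=1
t_q=3/2 → seg 0, τ=3/2; S=-1+4·τ+0·τ²+-1/4·τ³=133/32

  seg 0: a=-1 b=4 c=0 d=-1/4
  seg 1: a=5 b=1 c=-3/2 d=1/6
S(3/2) = 133/32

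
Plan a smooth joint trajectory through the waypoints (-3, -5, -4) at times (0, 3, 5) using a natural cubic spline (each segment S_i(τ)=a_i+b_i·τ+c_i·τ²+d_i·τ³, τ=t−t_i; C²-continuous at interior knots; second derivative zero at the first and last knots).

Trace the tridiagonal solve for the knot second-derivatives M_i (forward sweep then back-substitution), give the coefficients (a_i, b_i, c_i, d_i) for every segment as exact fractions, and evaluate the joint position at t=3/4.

Δ: Δ0=-2/3, Δ1=1/2
row 1: diag=10, rhs=7; c'=1/5, d'=7/10
back: M1=7/10
M: M0=0, M1=7/10, M2=0
seg 0: a=-3, c=M0/2=0, d=(M1−M0)/(6·3)=7/180, b=Δ0−h0·(2M0+M1)/6=-61/60
seg 1: a=-5, c=M1/2=7/20, d=(M2−M1)/(6·2)=-7/120, b=Δ1−h1·(2M1+M2)/6=1/30
t_q=3/4 → seg 0, τ=3/4; S=-3+-61/60·τ+0·τ²+7/180·τ³=-959/256

  seg 0: a=-3 b=-61/60 c=0 d=7/180
  seg 1: a=-5 b=1/30 c=7/20 d=-7/120
S(3/4) = -959/256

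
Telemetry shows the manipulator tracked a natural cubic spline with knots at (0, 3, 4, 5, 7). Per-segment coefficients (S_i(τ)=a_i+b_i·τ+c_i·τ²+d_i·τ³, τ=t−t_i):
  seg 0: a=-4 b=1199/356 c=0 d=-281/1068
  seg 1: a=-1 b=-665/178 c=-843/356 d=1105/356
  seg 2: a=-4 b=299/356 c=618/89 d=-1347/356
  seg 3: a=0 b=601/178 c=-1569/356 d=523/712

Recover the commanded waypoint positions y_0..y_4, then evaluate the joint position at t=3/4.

y_0 = S_0(0) = a_0 = -4
y_1 = S_1(0) = a_1 = -1
y_2 = S_2(0) = a_2 = -4
y_3 = S_3(0) = a_3 = 0
y_4 = S_3(2) = -5
t_q=3/4 is in segment 0 (τ=3/4); S_0(τ)=-36113/22784

y_0=-4 y_1=-1 y_2=-4 y_3=0 y_4=-5
S(3/4) = -36113/22784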